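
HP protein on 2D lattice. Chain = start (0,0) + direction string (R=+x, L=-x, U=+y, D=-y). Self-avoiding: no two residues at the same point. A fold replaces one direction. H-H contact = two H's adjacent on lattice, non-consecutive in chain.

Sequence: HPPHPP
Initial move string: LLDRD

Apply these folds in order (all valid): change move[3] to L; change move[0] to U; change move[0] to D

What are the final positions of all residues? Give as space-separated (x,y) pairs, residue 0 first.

Initial moves: LLDRD
Fold: move[3]->L => LLDLD (positions: [(0, 0), (-1, 0), (-2, 0), (-2, -1), (-3, -1), (-3, -2)])
Fold: move[0]->U => ULDLD (positions: [(0, 0), (0, 1), (-1, 1), (-1, 0), (-2, 0), (-2, -1)])
Fold: move[0]->D => DLDLD (positions: [(0, 0), (0, -1), (-1, -1), (-1, -2), (-2, -2), (-2, -3)])

Answer: (0,0) (0,-1) (-1,-1) (-1,-2) (-2,-2) (-2,-3)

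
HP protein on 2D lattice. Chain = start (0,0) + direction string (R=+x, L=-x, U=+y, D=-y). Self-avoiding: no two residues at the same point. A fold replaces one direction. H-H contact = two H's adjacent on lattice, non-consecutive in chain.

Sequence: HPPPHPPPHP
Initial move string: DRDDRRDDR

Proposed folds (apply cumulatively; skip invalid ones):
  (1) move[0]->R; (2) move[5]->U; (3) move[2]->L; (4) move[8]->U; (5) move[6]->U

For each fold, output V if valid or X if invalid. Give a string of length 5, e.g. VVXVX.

Initial: DRDDRRDDR -> [(0, 0), (0, -1), (1, -1), (1, -2), (1, -3), (2, -3), (3, -3), (3, -4), (3, -5), (4, -5)]
Fold 1: move[0]->R => RRDDRRDDR VALID
Fold 2: move[5]->U => RRDDRUDDR INVALID (collision), skipped
Fold 3: move[2]->L => RRLDRRDDR INVALID (collision), skipped
Fold 4: move[8]->U => RRDDRRDDU INVALID (collision), skipped
Fold 5: move[6]->U => RRDDRRUDR INVALID (collision), skipped

Answer: VXXXX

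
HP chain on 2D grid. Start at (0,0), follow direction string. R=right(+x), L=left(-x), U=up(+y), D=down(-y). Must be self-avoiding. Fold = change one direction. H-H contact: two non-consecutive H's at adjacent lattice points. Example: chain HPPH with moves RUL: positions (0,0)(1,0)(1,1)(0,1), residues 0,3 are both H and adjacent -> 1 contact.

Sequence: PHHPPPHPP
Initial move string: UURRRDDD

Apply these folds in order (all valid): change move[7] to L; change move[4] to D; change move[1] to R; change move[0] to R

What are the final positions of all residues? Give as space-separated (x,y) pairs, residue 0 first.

Answer: (0,0) (1,0) (2,0) (3,0) (4,0) (4,-1) (4,-2) (4,-3) (3,-3)

Derivation:
Initial moves: UURRRDDD
Fold: move[7]->L => UURRRDDL (positions: [(0, 0), (0, 1), (0, 2), (1, 2), (2, 2), (3, 2), (3, 1), (3, 0), (2, 0)])
Fold: move[4]->D => UURRDDDL (positions: [(0, 0), (0, 1), (0, 2), (1, 2), (2, 2), (2, 1), (2, 0), (2, -1), (1, -1)])
Fold: move[1]->R => URRRDDDL (positions: [(0, 0), (0, 1), (1, 1), (2, 1), (3, 1), (3, 0), (3, -1), (3, -2), (2, -2)])
Fold: move[0]->R => RRRRDDDL (positions: [(0, 0), (1, 0), (2, 0), (3, 0), (4, 0), (4, -1), (4, -2), (4, -3), (3, -3)])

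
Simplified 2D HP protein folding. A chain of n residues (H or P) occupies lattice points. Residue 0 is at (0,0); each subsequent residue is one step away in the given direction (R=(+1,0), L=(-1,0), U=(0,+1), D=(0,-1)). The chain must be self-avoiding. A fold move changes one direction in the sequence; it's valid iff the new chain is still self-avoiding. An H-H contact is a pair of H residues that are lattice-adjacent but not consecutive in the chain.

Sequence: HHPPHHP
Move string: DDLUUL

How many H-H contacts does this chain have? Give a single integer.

Answer: 2

Derivation:
Positions: [(0, 0), (0, -1), (0, -2), (-1, -2), (-1, -1), (-1, 0), (-2, 0)]
H-H contact: residue 0 @(0,0) - residue 5 @(-1, 0)
H-H contact: residue 1 @(0,-1) - residue 4 @(-1, -1)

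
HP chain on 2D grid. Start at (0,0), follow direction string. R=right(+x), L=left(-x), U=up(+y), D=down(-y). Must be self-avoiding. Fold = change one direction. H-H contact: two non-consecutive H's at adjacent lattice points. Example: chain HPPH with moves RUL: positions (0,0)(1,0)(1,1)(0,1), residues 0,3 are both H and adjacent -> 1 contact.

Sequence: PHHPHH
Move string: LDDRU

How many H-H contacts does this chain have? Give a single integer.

Answer: 1

Derivation:
Positions: [(0, 0), (-1, 0), (-1, -1), (-1, -2), (0, -2), (0, -1)]
H-H contact: residue 2 @(-1,-1) - residue 5 @(0, -1)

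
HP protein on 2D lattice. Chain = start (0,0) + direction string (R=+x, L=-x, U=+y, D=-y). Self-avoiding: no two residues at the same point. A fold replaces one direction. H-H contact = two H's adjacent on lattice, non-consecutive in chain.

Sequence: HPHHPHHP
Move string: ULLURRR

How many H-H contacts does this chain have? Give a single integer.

Positions: [(0, 0), (0, 1), (-1, 1), (-2, 1), (-2, 2), (-1, 2), (0, 2), (1, 2)]
H-H contact: residue 2 @(-1,1) - residue 5 @(-1, 2)

Answer: 1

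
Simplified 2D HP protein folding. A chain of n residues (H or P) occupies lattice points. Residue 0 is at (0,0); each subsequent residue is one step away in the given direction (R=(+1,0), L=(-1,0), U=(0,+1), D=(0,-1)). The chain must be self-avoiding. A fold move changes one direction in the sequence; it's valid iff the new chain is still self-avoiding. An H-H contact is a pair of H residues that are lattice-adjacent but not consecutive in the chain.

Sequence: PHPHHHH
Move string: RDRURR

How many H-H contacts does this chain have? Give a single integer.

Answer: 1

Derivation:
Positions: [(0, 0), (1, 0), (1, -1), (2, -1), (2, 0), (3, 0), (4, 0)]
H-H contact: residue 1 @(1,0) - residue 4 @(2, 0)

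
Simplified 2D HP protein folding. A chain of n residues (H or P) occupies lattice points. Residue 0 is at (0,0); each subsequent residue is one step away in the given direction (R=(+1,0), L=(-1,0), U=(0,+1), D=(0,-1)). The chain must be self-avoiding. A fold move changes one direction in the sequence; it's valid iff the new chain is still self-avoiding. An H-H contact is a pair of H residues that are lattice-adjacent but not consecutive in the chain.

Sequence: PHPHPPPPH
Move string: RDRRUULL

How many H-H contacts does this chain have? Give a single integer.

Positions: [(0, 0), (1, 0), (1, -1), (2, -1), (3, -1), (3, 0), (3, 1), (2, 1), (1, 1)]
H-H contact: residue 1 @(1,0) - residue 8 @(1, 1)

Answer: 1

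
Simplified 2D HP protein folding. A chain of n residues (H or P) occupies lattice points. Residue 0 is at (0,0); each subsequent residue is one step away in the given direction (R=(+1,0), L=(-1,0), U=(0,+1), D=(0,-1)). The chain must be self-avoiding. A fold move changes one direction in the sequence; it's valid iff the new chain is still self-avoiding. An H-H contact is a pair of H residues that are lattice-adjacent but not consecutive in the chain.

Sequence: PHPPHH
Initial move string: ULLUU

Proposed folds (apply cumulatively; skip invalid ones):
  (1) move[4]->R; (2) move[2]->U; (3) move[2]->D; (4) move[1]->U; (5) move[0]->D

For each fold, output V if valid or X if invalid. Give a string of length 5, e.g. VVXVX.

Answer: VVXVX

Derivation:
Initial: ULLUU -> [(0, 0), (0, 1), (-1, 1), (-2, 1), (-2, 2), (-2, 3)]
Fold 1: move[4]->R => ULLUR VALID
Fold 2: move[2]->U => ULUUR VALID
Fold 3: move[2]->D => ULDUR INVALID (collision), skipped
Fold 4: move[1]->U => UUUUR VALID
Fold 5: move[0]->D => DUUUR INVALID (collision), skipped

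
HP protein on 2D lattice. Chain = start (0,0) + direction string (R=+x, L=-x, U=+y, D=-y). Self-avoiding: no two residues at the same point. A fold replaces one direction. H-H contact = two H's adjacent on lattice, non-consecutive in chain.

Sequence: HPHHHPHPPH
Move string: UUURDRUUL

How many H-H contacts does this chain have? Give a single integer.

Positions: [(0, 0), (0, 1), (0, 2), (0, 3), (1, 3), (1, 2), (2, 2), (2, 3), (2, 4), (1, 4)]
H-H contact: residue 4 @(1,3) - residue 9 @(1, 4)

Answer: 1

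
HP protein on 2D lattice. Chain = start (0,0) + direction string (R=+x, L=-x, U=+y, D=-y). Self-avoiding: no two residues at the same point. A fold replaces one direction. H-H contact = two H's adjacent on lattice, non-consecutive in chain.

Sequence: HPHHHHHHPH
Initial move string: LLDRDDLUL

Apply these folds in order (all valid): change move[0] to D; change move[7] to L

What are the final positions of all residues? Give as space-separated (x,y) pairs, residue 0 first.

Initial moves: LLDRDDLUL
Fold: move[0]->D => DLDRDDLUL (positions: [(0, 0), (0, -1), (-1, -1), (-1, -2), (0, -2), (0, -3), (0, -4), (-1, -4), (-1, -3), (-2, -3)])
Fold: move[7]->L => DLDRDDLLL (positions: [(0, 0), (0, -1), (-1, -1), (-1, -2), (0, -2), (0, -3), (0, -4), (-1, -4), (-2, -4), (-3, -4)])

Answer: (0,0) (0,-1) (-1,-1) (-1,-2) (0,-2) (0,-3) (0,-4) (-1,-4) (-2,-4) (-3,-4)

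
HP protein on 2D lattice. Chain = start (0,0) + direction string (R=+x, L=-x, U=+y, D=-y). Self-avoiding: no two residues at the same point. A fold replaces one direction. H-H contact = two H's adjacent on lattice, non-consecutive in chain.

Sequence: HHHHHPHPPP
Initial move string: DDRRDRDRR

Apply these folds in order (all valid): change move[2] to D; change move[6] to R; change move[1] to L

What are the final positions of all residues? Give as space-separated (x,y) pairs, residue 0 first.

Initial moves: DDRRDRDRR
Fold: move[2]->D => DDDRDRDRR (positions: [(0, 0), (0, -1), (0, -2), (0, -3), (1, -3), (1, -4), (2, -4), (2, -5), (3, -5), (4, -5)])
Fold: move[6]->R => DDDRDRRRR (positions: [(0, 0), (0, -1), (0, -2), (0, -3), (1, -3), (1, -4), (2, -4), (3, -4), (4, -4), (5, -4)])
Fold: move[1]->L => DLDRDRRRR (positions: [(0, 0), (0, -1), (-1, -1), (-1, -2), (0, -2), (0, -3), (1, -3), (2, -3), (3, -3), (4, -3)])

Answer: (0,0) (0,-1) (-1,-1) (-1,-2) (0,-2) (0,-3) (1,-3) (2,-3) (3,-3) (4,-3)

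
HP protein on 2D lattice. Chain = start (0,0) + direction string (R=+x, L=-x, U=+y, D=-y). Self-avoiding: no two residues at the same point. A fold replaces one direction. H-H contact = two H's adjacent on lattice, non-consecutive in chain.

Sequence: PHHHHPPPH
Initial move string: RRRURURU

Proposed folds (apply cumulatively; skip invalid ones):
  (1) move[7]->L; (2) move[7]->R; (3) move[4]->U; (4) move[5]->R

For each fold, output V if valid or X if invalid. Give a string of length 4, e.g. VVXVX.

Initial: RRRURURU -> [(0, 0), (1, 0), (2, 0), (3, 0), (3, 1), (4, 1), (4, 2), (5, 2), (5, 3)]
Fold 1: move[7]->L => RRRURURL INVALID (collision), skipped
Fold 2: move[7]->R => RRRURURR VALID
Fold 3: move[4]->U => RRRUUURR VALID
Fold 4: move[5]->R => RRRUURRR VALID

Answer: XVVV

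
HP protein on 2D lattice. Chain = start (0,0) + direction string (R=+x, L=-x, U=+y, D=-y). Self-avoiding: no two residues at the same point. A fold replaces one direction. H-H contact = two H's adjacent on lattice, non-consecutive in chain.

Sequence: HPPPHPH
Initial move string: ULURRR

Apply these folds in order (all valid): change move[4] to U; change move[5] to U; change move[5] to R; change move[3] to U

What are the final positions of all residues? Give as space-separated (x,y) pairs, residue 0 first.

Answer: (0,0) (0,1) (-1,1) (-1,2) (-1,3) (-1,4) (0,4)

Derivation:
Initial moves: ULURRR
Fold: move[4]->U => ULURUR (positions: [(0, 0), (0, 1), (-1, 1), (-1, 2), (0, 2), (0, 3), (1, 3)])
Fold: move[5]->U => ULURUU (positions: [(0, 0), (0, 1), (-1, 1), (-1, 2), (0, 2), (0, 3), (0, 4)])
Fold: move[5]->R => ULURUR (positions: [(0, 0), (0, 1), (-1, 1), (-1, 2), (0, 2), (0, 3), (1, 3)])
Fold: move[3]->U => ULUUUR (positions: [(0, 0), (0, 1), (-1, 1), (-1, 2), (-1, 3), (-1, 4), (0, 4)])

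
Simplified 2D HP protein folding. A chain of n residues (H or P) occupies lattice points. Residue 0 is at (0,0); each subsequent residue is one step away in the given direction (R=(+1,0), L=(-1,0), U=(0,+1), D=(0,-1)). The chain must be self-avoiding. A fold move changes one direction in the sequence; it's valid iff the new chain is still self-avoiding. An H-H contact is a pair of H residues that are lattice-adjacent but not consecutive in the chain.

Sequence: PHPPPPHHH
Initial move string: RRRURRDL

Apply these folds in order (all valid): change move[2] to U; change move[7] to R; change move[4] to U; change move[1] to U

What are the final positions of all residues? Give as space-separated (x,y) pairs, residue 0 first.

Initial moves: RRRURRDL
Fold: move[2]->U => RRUURRDL (positions: [(0, 0), (1, 0), (2, 0), (2, 1), (2, 2), (3, 2), (4, 2), (4, 1), (3, 1)])
Fold: move[7]->R => RRUURRDR (positions: [(0, 0), (1, 0), (2, 0), (2, 1), (2, 2), (3, 2), (4, 2), (4, 1), (5, 1)])
Fold: move[4]->U => RRUUURDR (positions: [(0, 0), (1, 0), (2, 0), (2, 1), (2, 2), (2, 3), (3, 3), (3, 2), (4, 2)])
Fold: move[1]->U => RUUUURDR (positions: [(0, 0), (1, 0), (1, 1), (1, 2), (1, 3), (1, 4), (2, 4), (2, 3), (3, 3)])

Answer: (0,0) (1,0) (1,1) (1,2) (1,3) (1,4) (2,4) (2,3) (3,3)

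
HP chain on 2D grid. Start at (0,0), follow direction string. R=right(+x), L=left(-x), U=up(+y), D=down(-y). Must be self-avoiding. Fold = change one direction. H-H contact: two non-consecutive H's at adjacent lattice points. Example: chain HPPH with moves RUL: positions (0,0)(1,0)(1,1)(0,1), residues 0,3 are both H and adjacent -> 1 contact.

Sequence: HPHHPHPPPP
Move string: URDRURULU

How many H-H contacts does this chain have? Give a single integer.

Positions: [(0, 0), (0, 1), (1, 1), (1, 0), (2, 0), (2, 1), (3, 1), (3, 2), (2, 2), (2, 3)]
H-H contact: residue 0 @(0,0) - residue 3 @(1, 0)
H-H contact: residue 2 @(1,1) - residue 5 @(2, 1)

Answer: 2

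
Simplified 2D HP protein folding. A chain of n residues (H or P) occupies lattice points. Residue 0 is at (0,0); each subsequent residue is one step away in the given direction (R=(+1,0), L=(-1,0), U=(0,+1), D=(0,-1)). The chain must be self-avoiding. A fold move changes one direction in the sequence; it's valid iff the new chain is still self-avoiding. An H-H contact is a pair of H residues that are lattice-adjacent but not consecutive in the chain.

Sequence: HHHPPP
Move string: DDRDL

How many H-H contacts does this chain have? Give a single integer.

Answer: 0

Derivation:
Positions: [(0, 0), (0, -1), (0, -2), (1, -2), (1, -3), (0, -3)]
No H-H contacts found.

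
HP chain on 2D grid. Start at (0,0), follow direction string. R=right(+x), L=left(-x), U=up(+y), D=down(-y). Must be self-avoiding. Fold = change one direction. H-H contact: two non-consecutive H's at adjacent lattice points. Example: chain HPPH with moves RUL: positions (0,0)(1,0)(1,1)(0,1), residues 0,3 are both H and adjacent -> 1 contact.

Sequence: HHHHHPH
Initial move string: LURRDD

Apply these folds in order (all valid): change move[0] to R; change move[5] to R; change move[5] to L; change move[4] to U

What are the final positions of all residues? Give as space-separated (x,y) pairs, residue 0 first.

Answer: (0,0) (1,0) (1,1) (2,1) (3,1) (3,2) (2,2)

Derivation:
Initial moves: LURRDD
Fold: move[0]->R => RURRDD (positions: [(0, 0), (1, 0), (1, 1), (2, 1), (3, 1), (3, 0), (3, -1)])
Fold: move[5]->R => RURRDR (positions: [(0, 0), (1, 0), (1, 1), (2, 1), (3, 1), (3, 0), (4, 0)])
Fold: move[5]->L => RURRDL (positions: [(0, 0), (1, 0), (1, 1), (2, 1), (3, 1), (3, 0), (2, 0)])
Fold: move[4]->U => RURRUL (positions: [(0, 0), (1, 0), (1, 1), (2, 1), (3, 1), (3, 2), (2, 2)])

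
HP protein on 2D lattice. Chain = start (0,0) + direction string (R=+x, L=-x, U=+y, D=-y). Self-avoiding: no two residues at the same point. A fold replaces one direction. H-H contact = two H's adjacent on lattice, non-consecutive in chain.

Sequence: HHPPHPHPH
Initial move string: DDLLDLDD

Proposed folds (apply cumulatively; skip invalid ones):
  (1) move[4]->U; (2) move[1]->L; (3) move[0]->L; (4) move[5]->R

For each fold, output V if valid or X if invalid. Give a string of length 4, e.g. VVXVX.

Answer: VVVX

Derivation:
Initial: DDLLDLDD -> [(0, 0), (0, -1), (0, -2), (-1, -2), (-2, -2), (-2, -3), (-3, -3), (-3, -4), (-3, -5)]
Fold 1: move[4]->U => DDLLULDD VALID
Fold 2: move[1]->L => DLLLULDD VALID
Fold 3: move[0]->L => LLLLULDD VALID
Fold 4: move[5]->R => LLLLURDD INVALID (collision), skipped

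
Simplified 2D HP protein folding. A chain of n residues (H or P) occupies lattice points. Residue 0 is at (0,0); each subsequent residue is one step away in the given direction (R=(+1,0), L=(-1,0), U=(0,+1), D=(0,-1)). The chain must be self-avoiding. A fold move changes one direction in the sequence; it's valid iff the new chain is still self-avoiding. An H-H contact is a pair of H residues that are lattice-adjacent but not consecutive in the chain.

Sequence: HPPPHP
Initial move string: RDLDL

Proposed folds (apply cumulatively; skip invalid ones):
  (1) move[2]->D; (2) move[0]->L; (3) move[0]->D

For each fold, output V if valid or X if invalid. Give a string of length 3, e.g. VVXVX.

Answer: VVV

Derivation:
Initial: RDLDL -> [(0, 0), (1, 0), (1, -1), (0, -1), (0, -2), (-1, -2)]
Fold 1: move[2]->D => RDDDL VALID
Fold 2: move[0]->L => LDDDL VALID
Fold 3: move[0]->D => DDDDL VALID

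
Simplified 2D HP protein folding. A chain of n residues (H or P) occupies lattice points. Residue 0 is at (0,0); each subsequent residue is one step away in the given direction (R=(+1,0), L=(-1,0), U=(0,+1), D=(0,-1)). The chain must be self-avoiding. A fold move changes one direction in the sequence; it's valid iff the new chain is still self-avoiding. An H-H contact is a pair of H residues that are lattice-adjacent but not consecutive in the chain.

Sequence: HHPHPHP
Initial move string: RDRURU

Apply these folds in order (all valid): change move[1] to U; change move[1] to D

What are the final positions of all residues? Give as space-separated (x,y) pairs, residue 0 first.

Answer: (0,0) (1,0) (1,-1) (2,-1) (2,0) (3,0) (3,1)

Derivation:
Initial moves: RDRURU
Fold: move[1]->U => RURURU (positions: [(0, 0), (1, 0), (1, 1), (2, 1), (2, 2), (3, 2), (3, 3)])
Fold: move[1]->D => RDRURU (positions: [(0, 0), (1, 0), (1, -1), (2, -1), (2, 0), (3, 0), (3, 1)])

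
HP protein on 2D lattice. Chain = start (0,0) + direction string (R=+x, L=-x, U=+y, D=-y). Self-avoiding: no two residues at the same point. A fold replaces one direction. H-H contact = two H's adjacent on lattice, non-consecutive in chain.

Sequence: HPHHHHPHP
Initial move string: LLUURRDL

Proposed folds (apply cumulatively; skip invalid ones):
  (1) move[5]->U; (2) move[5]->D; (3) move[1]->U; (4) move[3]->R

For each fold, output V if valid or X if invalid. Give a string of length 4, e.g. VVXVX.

Answer: XXVV

Derivation:
Initial: LLUURRDL -> [(0, 0), (-1, 0), (-2, 0), (-2, 1), (-2, 2), (-1, 2), (0, 2), (0, 1), (-1, 1)]
Fold 1: move[5]->U => LLUURUDL INVALID (collision), skipped
Fold 2: move[5]->D => LLUURDDL INVALID (collision), skipped
Fold 3: move[1]->U => LUUURRDL VALID
Fold 4: move[3]->R => LUURRRDL VALID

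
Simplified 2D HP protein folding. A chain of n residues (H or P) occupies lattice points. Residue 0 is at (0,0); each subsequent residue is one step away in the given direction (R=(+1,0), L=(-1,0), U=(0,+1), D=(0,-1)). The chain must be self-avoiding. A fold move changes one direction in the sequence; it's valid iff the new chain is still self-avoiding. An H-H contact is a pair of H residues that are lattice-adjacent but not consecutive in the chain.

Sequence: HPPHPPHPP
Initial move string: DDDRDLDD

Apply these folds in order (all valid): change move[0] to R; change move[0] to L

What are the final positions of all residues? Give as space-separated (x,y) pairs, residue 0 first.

Initial moves: DDDRDLDD
Fold: move[0]->R => RDDRDLDD (positions: [(0, 0), (1, 0), (1, -1), (1, -2), (2, -2), (2, -3), (1, -3), (1, -4), (1, -5)])
Fold: move[0]->L => LDDRDLDD (positions: [(0, 0), (-1, 0), (-1, -1), (-1, -2), (0, -2), (0, -3), (-1, -3), (-1, -4), (-1, -5)])

Answer: (0,0) (-1,0) (-1,-1) (-1,-2) (0,-2) (0,-3) (-1,-3) (-1,-4) (-1,-5)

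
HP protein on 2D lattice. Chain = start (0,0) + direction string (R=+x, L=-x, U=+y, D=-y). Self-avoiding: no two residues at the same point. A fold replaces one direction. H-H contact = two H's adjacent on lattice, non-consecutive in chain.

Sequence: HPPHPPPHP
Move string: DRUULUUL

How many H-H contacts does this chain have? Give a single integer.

Answer: 1

Derivation:
Positions: [(0, 0), (0, -1), (1, -1), (1, 0), (1, 1), (0, 1), (0, 2), (0, 3), (-1, 3)]
H-H contact: residue 0 @(0,0) - residue 3 @(1, 0)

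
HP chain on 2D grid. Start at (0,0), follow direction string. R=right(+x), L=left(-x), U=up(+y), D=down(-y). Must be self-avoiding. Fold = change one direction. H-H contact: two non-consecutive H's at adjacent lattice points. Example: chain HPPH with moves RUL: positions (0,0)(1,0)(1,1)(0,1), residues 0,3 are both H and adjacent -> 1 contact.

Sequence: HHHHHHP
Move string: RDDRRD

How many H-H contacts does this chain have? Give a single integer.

Positions: [(0, 0), (1, 0), (1, -1), (1, -2), (2, -2), (3, -2), (3, -3)]
No H-H contacts found.

Answer: 0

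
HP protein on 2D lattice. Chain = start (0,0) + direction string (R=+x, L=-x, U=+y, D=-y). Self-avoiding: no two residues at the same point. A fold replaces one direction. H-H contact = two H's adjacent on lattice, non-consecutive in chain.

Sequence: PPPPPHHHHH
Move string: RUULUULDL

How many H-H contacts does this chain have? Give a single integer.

Positions: [(0, 0), (1, 0), (1, 1), (1, 2), (0, 2), (0, 3), (0, 4), (-1, 4), (-1, 3), (-2, 3)]
H-H contact: residue 5 @(0,3) - residue 8 @(-1, 3)

Answer: 1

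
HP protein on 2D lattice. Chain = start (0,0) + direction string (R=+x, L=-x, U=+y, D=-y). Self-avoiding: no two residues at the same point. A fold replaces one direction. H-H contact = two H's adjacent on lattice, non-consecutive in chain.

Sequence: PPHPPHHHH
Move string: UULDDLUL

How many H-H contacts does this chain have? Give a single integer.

Answer: 0

Derivation:
Positions: [(0, 0), (0, 1), (0, 2), (-1, 2), (-1, 1), (-1, 0), (-2, 0), (-2, 1), (-3, 1)]
No H-H contacts found.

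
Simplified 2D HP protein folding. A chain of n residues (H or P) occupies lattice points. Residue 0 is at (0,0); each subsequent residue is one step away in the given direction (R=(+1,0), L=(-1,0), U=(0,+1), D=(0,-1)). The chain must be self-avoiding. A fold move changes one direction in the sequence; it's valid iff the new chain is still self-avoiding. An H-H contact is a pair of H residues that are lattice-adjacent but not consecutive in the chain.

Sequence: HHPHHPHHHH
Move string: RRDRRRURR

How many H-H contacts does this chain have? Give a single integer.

Positions: [(0, 0), (1, 0), (2, 0), (2, -1), (3, -1), (4, -1), (5, -1), (5, 0), (6, 0), (7, 0)]
No H-H contacts found.

Answer: 0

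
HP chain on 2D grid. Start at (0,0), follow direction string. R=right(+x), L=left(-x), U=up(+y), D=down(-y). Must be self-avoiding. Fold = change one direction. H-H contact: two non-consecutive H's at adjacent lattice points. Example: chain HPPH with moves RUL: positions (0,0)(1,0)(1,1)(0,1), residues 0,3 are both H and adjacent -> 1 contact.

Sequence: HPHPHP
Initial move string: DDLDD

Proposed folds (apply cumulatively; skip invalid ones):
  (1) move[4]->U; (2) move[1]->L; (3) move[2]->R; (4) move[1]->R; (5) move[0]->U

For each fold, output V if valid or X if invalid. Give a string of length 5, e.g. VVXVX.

Answer: XVXXV

Derivation:
Initial: DDLDD -> [(0, 0), (0, -1), (0, -2), (-1, -2), (-1, -3), (-1, -4)]
Fold 1: move[4]->U => DDLDU INVALID (collision), skipped
Fold 2: move[1]->L => DLLDD VALID
Fold 3: move[2]->R => DLRDD INVALID (collision), skipped
Fold 4: move[1]->R => DRLDD INVALID (collision), skipped
Fold 5: move[0]->U => ULLDD VALID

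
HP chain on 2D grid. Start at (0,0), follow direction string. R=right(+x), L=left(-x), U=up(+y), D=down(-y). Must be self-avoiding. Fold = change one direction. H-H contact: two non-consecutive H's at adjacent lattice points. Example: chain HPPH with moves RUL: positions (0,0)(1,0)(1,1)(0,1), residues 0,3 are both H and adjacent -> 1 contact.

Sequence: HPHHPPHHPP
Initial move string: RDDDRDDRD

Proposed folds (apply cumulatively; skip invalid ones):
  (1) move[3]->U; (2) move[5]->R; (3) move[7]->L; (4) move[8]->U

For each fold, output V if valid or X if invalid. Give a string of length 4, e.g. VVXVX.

Initial: RDDDRDDRD -> [(0, 0), (1, 0), (1, -1), (1, -2), (1, -3), (2, -3), (2, -4), (2, -5), (3, -5), (3, -6)]
Fold 1: move[3]->U => RDDURDDRD INVALID (collision), skipped
Fold 2: move[5]->R => RDDDRRDRD VALID
Fold 3: move[7]->L => RDDDRRDLD VALID
Fold 4: move[8]->U => RDDDRRDLU INVALID (collision), skipped

Answer: XVVX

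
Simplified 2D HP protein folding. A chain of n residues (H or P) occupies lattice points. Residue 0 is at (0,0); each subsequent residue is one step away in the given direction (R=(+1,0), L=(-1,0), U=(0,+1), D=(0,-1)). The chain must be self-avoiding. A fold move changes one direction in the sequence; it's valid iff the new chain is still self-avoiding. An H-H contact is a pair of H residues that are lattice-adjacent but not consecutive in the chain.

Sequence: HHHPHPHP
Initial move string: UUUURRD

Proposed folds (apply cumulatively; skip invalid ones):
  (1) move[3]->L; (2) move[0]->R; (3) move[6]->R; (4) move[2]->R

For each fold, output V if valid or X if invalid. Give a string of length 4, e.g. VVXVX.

Initial: UUUURRD -> [(0, 0), (0, 1), (0, 2), (0, 3), (0, 4), (1, 4), (2, 4), (2, 3)]
Fold 1: move[3]->L => UUULRRD INVALID (collision), skipped
Fold 2: move[0]->R => RUUURRD VALID
Fold 3: move[6]->R => RUUURRR VALID
Fold 4: move[2]->R => RURURRR VALID

Answer: XVVV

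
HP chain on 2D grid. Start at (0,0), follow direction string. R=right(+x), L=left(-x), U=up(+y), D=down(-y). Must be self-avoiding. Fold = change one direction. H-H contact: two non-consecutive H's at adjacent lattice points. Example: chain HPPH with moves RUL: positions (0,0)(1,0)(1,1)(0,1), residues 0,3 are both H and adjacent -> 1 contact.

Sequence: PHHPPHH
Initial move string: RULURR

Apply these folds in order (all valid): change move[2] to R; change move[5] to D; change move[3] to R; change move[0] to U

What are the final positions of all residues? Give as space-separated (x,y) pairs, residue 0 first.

Answer: (0,0) (0,1) (0,2) (1,2) (2,2) (3,2) (3,1)

Derivation:
Initial moves: RULURR
Fold: move[2]->R => RURURR (positions: [(0, 0), (1, 0), (1, 1), (2, 1), (2, 2), (3, 2), (4, 2)])
Fold: move[5]->D => RURURD (positions: [(0, 0), (1, 0), (1, 1), (2, 1), (2, 2), (3, 2), (3, 1)])
Fold: move[3]->R => RURRRD (positions: [(0, 0), (1, 0), (1, 1), (2, 1), (3, 1), (4, 1), (4, 0)])
Fold: move[0]->U => UURRRD (positions: [(0, 0), (0, 1), (0, 2), (1, 2), (2, 2), (3, 2), (3, 1)])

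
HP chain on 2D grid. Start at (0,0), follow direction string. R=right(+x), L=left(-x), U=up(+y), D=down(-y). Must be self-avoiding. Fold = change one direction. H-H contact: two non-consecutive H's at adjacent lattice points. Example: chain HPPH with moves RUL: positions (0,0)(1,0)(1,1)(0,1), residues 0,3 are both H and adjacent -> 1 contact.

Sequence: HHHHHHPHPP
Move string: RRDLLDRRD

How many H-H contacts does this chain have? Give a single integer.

Answer: 3

Derivation:
Positions: [(0, 0), (1, 0), (2, 0), (2, -1), (1, -1), (0, -1), (0, -2), (1, -2), (2, -2), (2, -3)]
H-H contact: residue 0 @(0,0) - residue 5 @(0, -1)
H-H contact: residue 1 @(1,0) - residue 4 @(1, -1)
H-H contact: residue 4 @(1,-1) - residue 7 @(1, -2)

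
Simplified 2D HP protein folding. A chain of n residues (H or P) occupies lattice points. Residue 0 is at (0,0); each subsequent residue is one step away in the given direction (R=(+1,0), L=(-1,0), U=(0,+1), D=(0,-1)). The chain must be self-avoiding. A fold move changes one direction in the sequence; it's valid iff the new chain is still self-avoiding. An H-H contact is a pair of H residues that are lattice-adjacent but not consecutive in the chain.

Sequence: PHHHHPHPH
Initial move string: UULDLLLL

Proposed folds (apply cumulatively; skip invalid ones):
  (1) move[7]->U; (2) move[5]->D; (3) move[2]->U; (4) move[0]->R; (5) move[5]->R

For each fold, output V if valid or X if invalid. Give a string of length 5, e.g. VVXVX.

Initial: UULDLLLL -> [(0, 0), (0, 1), (0, 2), (-1, 2), (-1, 1), (-2, 1), (-3, 1), (-4, 1), (-5, 1)]
Fold 1: move[7]->U => UULDLLLU VALID
Fold 2: move[5]->D => UULDLDLU VALID
Fold 3: move[2]->U => UUUDLDLU INVALID (collision), skipped
Fold 4: move[0]->R => RULDLDLU INVALID (collision), skipped
Fold 5: move[5]->R => UULDLRLU INVALID (collision), skipped

Answer: VVXXX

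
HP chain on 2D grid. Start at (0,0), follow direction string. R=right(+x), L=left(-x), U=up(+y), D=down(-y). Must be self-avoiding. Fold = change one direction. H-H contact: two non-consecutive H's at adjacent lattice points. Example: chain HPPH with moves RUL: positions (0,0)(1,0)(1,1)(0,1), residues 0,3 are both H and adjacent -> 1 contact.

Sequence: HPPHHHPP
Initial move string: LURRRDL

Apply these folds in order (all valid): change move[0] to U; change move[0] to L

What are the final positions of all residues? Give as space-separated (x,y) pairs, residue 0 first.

Answer: (0,0) (-1,0) (-1,1) (0,1) (1,1) (2,1) (2,0) (1,0)

Derivation:
Initial moves: LURRRDL
Fold: move[0]->U => UURRRDL (positions: [(0, 0), (0, 1), (0, 2), (1, 2), (2, 2), (3, 2), (3, 1), (2, 1)])
Fold: move[0]->L => LURRRDL (positions: [(0, 0), (-1, 0), (-1, 1), (0, 1), (1, 1), (2, 1), (2, 0), (1, 0)])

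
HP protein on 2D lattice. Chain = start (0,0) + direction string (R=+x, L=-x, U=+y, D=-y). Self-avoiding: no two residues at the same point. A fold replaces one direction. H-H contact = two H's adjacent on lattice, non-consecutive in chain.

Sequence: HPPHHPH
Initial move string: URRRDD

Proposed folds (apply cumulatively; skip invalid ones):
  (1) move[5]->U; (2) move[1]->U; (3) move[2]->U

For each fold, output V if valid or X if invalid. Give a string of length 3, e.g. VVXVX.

Initial: URRRDD -> [(0, 0), (0, 1), (1, 1), (2, 1), (3, 1), (3, 0), (3, -1)]
Fold 1: move[5]->U => URRRDU INVALID (collision), skipped
Fold 2: move[1]->U => UURRDD VALID
Fold 3: move[2]->U => UUURDD VALID

Answer: XVV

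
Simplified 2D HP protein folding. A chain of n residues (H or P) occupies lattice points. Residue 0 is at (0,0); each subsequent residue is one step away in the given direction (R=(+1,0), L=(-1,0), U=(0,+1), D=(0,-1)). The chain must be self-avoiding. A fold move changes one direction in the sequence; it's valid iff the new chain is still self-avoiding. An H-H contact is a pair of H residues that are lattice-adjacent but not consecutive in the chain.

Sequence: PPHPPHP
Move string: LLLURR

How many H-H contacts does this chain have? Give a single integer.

Answer: 1

Derivation:
Positions: [(0, 0), (-1, 0), (-2, 0), (-3, 0), (-3, 1), (-2, 1), (-1, 1)]
H-H contact: residue 2 @(-2,0) - residue 5 @(-2, 1)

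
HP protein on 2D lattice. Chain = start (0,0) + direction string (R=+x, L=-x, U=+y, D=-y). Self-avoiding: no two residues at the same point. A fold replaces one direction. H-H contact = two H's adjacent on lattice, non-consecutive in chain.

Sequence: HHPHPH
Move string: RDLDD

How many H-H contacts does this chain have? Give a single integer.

Positions: [(0, 0), (1, 0), (1, -1), (0, -1), (0, -2), (0, -3)]
H-H contact: residue 0 @(0,0) - residue 3 @(0, -1)

Answer: 1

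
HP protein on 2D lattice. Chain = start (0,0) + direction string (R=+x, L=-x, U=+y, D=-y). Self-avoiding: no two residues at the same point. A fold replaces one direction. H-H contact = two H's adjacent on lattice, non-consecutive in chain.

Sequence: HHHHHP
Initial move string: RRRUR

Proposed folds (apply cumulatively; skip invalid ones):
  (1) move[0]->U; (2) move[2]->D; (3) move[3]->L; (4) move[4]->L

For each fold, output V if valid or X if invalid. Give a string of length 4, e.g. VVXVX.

Initial: RRRUR -> [(0, 0), (1, 0), (2, 0), (3, 0), (3, 1), (4, 1)]
Fold 1: move[0]->U => URRUR VALID
Fold 2: move[2]->D => URDUR INVALID (collision), skipped
Fold 3: move[3]->L => URRLR INVALID (collision), skipped
Fold 4: move[4]->L => URRUL VALID

Answer: VXXV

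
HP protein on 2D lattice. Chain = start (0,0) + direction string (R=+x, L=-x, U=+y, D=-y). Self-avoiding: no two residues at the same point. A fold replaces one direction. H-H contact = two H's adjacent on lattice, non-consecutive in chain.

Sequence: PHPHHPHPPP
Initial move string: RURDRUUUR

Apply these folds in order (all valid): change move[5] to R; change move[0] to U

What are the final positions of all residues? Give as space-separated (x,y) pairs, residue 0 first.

Initial moves: RURDRUUUR
Fold: move[5]->R => RURDRRUUR (positions: [(0, 0), (1, 0), (1, 1), (2, 1), (2, 0), (3, 0), (4, 0), (4, 1), (4, 2), (5, 2)])
Fold: move[0]->U => UURDRRUUR (positions: [(0, 0), (0, 1), (0, 2), (1, 2), (1, 1), (2, 1), (3, 1), (3, 2), (3, 3), (4, 3)])

Answer: (0,0) (0,1) (0,2) (1,2) (1,1) (2,1) (3,1) (3,2) (3,3) (4,3)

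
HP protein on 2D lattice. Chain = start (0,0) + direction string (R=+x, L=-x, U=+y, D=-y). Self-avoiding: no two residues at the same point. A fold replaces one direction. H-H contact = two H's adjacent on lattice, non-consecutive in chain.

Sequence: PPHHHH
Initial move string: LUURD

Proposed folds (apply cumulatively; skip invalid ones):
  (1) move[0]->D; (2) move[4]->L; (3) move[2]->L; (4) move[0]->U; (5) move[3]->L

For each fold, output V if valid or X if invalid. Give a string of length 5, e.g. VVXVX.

Answer: XXXVV

Derivation:
Initial: LUURD -> [(0, 0), (-1, 0), (-1, 1), (-1, 2), (0, 2), (0, 1)]
Fold 1: move[0]->D => DUURD INVALID (collision), skipped
Fold 2: move[4]->L => LUURL INVALID (collision), skipped
Fold 3: move[2]->L => LULRD INVALID (collision), skipped
Fold 4: move[0]->U => UUURD VALID
Fold 5: move[3]->L => UUULD VALID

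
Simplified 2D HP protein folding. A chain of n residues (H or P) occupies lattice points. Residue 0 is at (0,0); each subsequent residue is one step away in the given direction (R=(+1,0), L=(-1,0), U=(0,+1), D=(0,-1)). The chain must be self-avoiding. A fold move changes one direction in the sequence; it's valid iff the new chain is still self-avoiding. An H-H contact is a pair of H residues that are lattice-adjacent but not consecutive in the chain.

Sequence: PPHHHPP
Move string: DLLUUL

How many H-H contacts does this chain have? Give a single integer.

Positions: [(0, 0), (0, -1), (-1, -1), (-2, -1), (-2, 0), (-2, 1), (-3, 1)]
No H-H contacts found.

Answer: 0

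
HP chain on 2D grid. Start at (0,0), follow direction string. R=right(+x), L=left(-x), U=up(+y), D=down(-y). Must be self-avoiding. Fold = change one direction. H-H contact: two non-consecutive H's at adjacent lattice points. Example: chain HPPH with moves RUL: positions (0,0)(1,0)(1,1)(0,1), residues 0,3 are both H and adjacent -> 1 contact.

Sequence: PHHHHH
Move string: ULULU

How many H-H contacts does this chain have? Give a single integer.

Answer: 0

Derivation:
Positions: [(0, 0), (0, 1), (-1, 1), (-1, 2), (-2, 2), (-2, 3)]
No H-H contacts found.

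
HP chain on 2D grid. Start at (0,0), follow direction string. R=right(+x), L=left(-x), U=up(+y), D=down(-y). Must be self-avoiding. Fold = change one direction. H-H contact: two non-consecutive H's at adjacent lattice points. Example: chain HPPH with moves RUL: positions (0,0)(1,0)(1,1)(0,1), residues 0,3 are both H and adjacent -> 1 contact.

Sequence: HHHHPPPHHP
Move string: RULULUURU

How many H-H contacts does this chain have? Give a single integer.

Answer: 1

Derivation:
Positions: [(0, 0), (1, 0), (1, 1), (0, 1), (0, 2), (-1, 2), (-1, 3), (-1, 4), (0, 4), (0, 5)]
H-H contact: residue 0 @(0,0) - residue 3 @(0, 1)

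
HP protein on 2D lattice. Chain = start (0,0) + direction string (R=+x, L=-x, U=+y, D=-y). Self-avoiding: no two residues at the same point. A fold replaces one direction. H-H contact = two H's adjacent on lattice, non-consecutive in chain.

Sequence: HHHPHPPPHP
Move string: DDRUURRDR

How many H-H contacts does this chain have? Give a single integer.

Positions: [(0, 0), (0, -1), (0, -2), (1, -2), (1, -1), (1, 0), (2, 0), (3, 0), (3, -1), (4, -1)]
H-H contact: residue 1 @(0,-1) - residue 4 @(1, -1)

Answer: 1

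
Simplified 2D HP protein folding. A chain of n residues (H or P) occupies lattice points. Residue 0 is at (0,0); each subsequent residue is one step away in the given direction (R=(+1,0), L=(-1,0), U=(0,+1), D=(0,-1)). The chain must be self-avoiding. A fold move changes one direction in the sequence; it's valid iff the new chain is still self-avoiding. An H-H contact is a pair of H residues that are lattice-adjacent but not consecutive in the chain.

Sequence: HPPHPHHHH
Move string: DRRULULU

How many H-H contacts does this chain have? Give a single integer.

Positions: [(0, 0), (0, -1), (1, -1), (2, -1), (2, 0), (1, 0), (1, 1), (0, 1), (0, 2)]
H-H contact: residue 0 @(0,0) - residue 5 @(1, 0)
H-H contact: residue 0 @(0,0) - residue 7 @(0, 1)

Answer: 2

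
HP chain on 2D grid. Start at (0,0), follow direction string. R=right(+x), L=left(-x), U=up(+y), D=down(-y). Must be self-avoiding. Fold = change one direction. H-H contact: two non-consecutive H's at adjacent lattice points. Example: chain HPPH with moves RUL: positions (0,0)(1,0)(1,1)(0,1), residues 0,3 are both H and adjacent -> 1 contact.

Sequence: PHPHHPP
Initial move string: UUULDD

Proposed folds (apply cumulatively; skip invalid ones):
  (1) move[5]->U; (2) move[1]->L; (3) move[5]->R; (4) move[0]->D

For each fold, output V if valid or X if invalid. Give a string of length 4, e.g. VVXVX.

Initial: UUULDD -> [(0, 0), (0, 1), (0, 2), (0, 3), (-1, 3), (-1, 2), (-1, 1)]
Fold 1: move[5]->U => UUULDU INVALID (collision), skipped
Fold 2: move[1]->L => ULULDD VALID
Fold 3: move[5]->R => ULULDR INVALID (collision), skipped
Fold 4: move[0]->D => DLULDD VALID

Answer: XVXV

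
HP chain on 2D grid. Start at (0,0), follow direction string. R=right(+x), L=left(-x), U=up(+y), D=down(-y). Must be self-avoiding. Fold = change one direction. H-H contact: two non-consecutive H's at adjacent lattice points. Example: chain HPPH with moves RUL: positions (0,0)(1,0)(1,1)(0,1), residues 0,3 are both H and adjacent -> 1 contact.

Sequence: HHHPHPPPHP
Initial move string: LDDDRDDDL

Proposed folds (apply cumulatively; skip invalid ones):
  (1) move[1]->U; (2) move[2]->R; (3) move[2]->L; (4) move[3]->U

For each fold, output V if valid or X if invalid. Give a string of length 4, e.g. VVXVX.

Initial: LDDDRDDDL -> [(0, 0), (-1, 0), (-1, -1), (-1, -2), (-1, -3), (0, -3), (0, -4), (0, -5), (0, -6), (-1, -6)]
Fold 1: move[1]->U => LUDDRDDDL INVALID (collision), skipped
Fold 2: move[2]->R => LDRDRDDDL VALID
Fold 3: move[2]->L => LDLDRDDDL VALID
Fold 4: move[3]->U => LDLURDDDL INVALID (collision), skipped

Answer: XVVX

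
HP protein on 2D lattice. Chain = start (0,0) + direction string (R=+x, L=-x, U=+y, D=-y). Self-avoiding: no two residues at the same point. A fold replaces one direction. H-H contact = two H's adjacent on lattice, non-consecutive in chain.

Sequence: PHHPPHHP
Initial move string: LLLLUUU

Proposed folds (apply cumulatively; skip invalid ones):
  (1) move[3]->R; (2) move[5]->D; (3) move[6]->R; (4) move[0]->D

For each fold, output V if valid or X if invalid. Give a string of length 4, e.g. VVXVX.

Initial: LLLLUUU -> [(0, 0), (-1, 0), (-2, 0), (-3, 0), (-4, 0), (-4, 1), (-4, 2), (-4, 3)]
Fold 1: move[3]->R => LLLRUUU INVALID (collision), skipped
Fold 2: move[5]->D => LLLLUDU INVALID (collision), skipped
Fold 3: move[6]->R => LLLLUUR VALID
Fold 4: move[0]->D => DLLLUUR VALID

Answer: XXVV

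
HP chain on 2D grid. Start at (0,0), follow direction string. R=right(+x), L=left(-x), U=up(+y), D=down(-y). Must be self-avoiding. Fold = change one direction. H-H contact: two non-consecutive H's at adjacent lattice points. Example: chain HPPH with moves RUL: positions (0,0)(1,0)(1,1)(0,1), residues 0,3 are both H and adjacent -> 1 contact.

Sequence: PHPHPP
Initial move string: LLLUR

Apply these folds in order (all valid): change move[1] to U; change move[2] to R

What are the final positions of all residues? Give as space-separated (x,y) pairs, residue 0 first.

Answer: (0,0) (-1,0) (-1,1) (0,1) (0,2) (1,2)

Derivation:
Initial moves: LLLUR
Fold: move[1]->U => LULUR (positions: [(0, 0), (-1, 0), (-1, 1), (-2, 1), (-2, 2), (-1, 2)])
Fold: move[2]->R => LURUR (positions: [(0, 0), (-1, 0), (-1, 1), (0, 1), (0, 2), (1, 2)])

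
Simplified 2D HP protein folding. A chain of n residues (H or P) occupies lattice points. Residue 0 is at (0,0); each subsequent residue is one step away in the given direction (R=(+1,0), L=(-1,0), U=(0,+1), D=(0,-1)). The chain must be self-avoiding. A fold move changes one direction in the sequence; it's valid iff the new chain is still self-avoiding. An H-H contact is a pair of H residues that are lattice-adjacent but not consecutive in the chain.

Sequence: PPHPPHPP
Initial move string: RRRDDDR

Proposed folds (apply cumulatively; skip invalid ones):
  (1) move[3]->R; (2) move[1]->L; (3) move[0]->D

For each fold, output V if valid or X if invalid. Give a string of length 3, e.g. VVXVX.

Initial: RRRDDDR -> [(0, 0), (1, 0), (2, 0), (3, 0), (3, -1), (3, -2), (3, -3), (4, -3)]
Fold 1: move[3]->R => RRRRDDR VALID
Fold 2: move[1]->L => RLRRDDR INVALID (collision), skipped
Fold 3: move[0]->D => DRRRDDR VALID

Answer: VXV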